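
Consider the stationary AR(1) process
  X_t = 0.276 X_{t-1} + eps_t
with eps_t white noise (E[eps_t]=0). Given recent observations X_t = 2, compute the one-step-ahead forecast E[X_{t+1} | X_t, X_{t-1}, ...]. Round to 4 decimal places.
E[X_{t+1} \mid \mathcal F_t] = 0.5520

For an AR(p) model X_t = c + sum_i phi_i X_{t-i} + eps_t, the
one-step-ahead conditional mean is
  E[X_{t+1} | X_t, ...] = c + sum_i phi_i X_{t+1-i}.
Substitute known values:
  E[X_{t+1} | ...] = (0.276) * (2)
                   = 0.5520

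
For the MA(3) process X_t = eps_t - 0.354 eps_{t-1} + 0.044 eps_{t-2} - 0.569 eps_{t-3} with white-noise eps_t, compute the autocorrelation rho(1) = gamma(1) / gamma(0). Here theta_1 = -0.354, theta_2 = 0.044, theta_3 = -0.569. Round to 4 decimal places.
\rho(1) = -0.2720

For an MA(q) process with theta_0 = 1, the autocovariance is
  gamma(k) = sigma^2 * sum_{i=0..q-k} theta_i * theta_{i+k},
and rho(k) = gamma(k) / gamma(0). Sigma^2 cancels.
  numerator   = (1)*(-0.354) + (-0.354)*(0.044) + (0.044)*(-0.569) = -0.394612.
  denominator = (1)^2 + (-0.354)^2 + (0.044)^2 + (-0.569)^2 = 1.451013.
  rho(1) = -0.394612 / 1.451013 = -0.2720.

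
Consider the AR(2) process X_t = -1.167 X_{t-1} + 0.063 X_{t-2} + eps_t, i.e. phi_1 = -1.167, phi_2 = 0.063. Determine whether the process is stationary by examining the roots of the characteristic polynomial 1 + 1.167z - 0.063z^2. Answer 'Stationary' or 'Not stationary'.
\text{Not stationary}

The AR(p) characteristic polynomial is P(z) = 1 + 1.167z - 0.063z^2.
Stationarity requires all roots to lie outside the unit circle, i.e. |z| > 1 for every root.
Set 1 + (1.167) z + (-0.063) z^2 = 0, i.e. a z^2 + b z + c = 0 with a = -0.063, b = 1.167, c = 1.
Discriminant D = b^2 - 4ac = (1.167)^2 - 4*(-0.063)*1 = 1.361889 - (-0.252) = 1.613889.
D >= 0, so the roots are real: z = (-b +/- sqrt(D)) / (2a) = (-1.167 +/- 1.270389) / (-0.126).
  z_1 = (-1.167 + 1.270389) / (-0.126) = -0.8206,   |z_1| = 0.8206.
  z_2 = (-1.167 - 1.270389) / (-0.126) = 19.3444,   |z_2| = 19.3444.
Moduli of all roots: 0.8206, 19.3444.
All moduli strictly greater than 1? No.
Verdict: Not stationary.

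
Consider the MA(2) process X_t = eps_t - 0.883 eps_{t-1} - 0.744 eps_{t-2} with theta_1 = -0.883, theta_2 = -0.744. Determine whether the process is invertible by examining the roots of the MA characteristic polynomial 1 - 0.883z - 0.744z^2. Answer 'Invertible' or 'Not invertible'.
\text{Not invertible}

The MA(q) characteristic polynomial is P(z) = 1 - 0.883z - 0.744z^2.
Invertibility requires all roots to lie outside the unit circle, i.e. |z| > 1 for every root.
Set 1 + (-0.883) z + (-0.744) z^2 = 0, i.e. a z^2 + b z + c = 0 with a = -0.744, b = -0.883, c = 1.
Discriminant D = b^2 - 4ac = (-0.883)^2 - 4*(-0.744)*1 = 0.779689 - (-2.976) = 3.755689.
D >= 0, so the roots are real: z = (-b +/- sqrt(D)) / (2a) = (0.883 +/- 1.93796) / (-1.488).
  z_1 = (0.883 + 1.93796) / (-1.488) = -1.8958,   |z_1| = 1.8958.
  z_2 = (0.883 - 1.93796) / (-1.488) = 0.709,   |z_2| = 0.709.
Moduli of all roots: 1.8958, 0.7090.
All moduli strictly greater than 1? No.
Verdict: Not invertible.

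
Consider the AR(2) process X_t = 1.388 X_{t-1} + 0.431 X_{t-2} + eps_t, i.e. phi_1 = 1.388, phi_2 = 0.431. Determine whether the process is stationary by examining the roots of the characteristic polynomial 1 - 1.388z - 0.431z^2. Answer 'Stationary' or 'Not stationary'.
\text{Not stationary}

The AR(p) characteristic polynomial is P(z) = 1 - 1.388z - 0.431z^2.
Stationarity requires all roots to lie outside the unit circle, i.e. |z| > 1 for every root.
Set 1 + (-1.388) z + (-0.431) z^2 = 0, i.e. a z^2 + b z + c = 0 with a = -0.431, b = -1.388, c = 1.
Discriminant D = b^2 - 4ac = (-1.388)^2 - 4*(-0.431)*1 = 1.926544 - (-1.724) = 3.650544.
D >= 0, so the roots are real: z = (-b +/- sqrt(D)) / (2a) = (1.388 +/- 1.91064) / (-0.862).
  z_1 = (1.388 + 1.91064) / (-0.862) = -3.8267,   |z_1| = 3.8267.
  z_2 = (1.388 - 1.91064) / (-0.862) = 0.6063,   |z_2| = 0.6063.
Moduli of all roots: 3.8267, 0.6063.
All moduli strictly greater than 1? No.
Verdict: Not stationary.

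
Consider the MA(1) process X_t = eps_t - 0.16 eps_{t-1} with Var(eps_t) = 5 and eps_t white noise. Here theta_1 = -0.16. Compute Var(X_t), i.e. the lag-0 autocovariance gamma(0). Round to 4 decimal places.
\gamma(0) = 5.1280

For an MA(q) process X_t = eps_t + sum_i theta_i eps_{t-i} with
Var(eps_t) = sigma^2, the variance is
  gamma(0) = sigma^2 * (1 + sum_i theta_i^2).
  sum_i theta_i^2 = (-0.16)^2 = 0.0256.
  gamma(0) = 5 * (1 + 0.0256) = 5 * 1.0256 = 5.128, which rounds to 5.1280.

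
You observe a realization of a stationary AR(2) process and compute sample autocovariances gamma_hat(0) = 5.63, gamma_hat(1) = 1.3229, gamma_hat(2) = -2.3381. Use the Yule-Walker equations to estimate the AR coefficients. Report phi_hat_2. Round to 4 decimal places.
\hat\phi_{2} = -0.4980

The Yule-Walker equations for an AR(p) process read, in matrix form,
  Gamma_p phi = r_p,   with   (Gamma_p)_{ij} = gamma(|i - j|),
                       (r_p)_i = gamma(i),   i,j = 1..p.
Substitute the sample gammas (Toeplitz matrix and right-hand side of size 2):
  Gamma_p = [[5.63, 1.3229], [1.3229, 5.63]]
  r_p     = [1.3229, -2.3381]
Written out:
  5.63 phi_1 + 1.3229 phi_2 = 1.3229
  1.3229 phi_1 + 5.63 phi_2 = -2.3381
Solve by Cramer's rule:
  det = gamma(0)^2 - gamma(1)^2 = (5.63)^2 - (1.3229)^2 = 31.6969 - 1.75006441 = 29.94683559
  phi_hat_1 = [gamma(1) gamma(0) - gamma(1) gamma(2)] / det = [(1.3229)(5.63) - (1.3229)(-2.3381)] / 29.94683559 = 10.54099949 / 29.94683559 = 0.352
  phi_hat_2 = [gamma(0) gamma(2) - gamma(1)^2] / det = [(5.63)(-2.3381) - (1.3229)^2] / 29.94683559 = -14.91356741 / 29.94683559 = -0.498
So phi_hat = [0.3520, -0.4980].
Therefore phi_hat_2 = -0.4980.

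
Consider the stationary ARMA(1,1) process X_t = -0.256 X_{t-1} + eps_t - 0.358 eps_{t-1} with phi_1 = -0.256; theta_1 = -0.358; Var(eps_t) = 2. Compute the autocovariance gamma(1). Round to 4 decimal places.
\gamma(1) = -1.4346

Multiply the model equation by X_{t-k} and take expectations. With theta_0 = psi_0 = 1 and psi_j the MA(infinity) weights, this gives
  gamma(k) - sum_i phi_i gamma(k-i) = c_k,
  c_k = sigma^2 * sum_{j=k..q} theta_j psi_{j-k}   (c_k = 0 for k > q),
using gamma(-m) = gamma(m).
psi-weights needed (psi_j = theta_j + sum_i phi_i psi_{j-i}):
  psi_1 = theta_1 + phi_1 = -0.358 + (-0.256) = -0.614
Right-hand sides:
  c_0 = sigma^2 (1 + theta_1 psi_1) = 2 * (1 + (-0.358)(-0.614)) = 2 * 1.219812 = 2.439624
  c_1 = sigma^2 theta_1 = 2 * (-0.358) = -0.716
  c_2 = 0
Equations for k = 0 and k = 1 (AR order 1):
  gamma(0) = phi_1 gamma(1) + c_0
  gamma(1) = phi_1 gamma(0) + c_1
Substituting the second into the first: gamma(0) (1 - phi_1^2) = c_0 + phi_1 c_1, so
  gamma(0) = (c_0 + phi_1 c_1) / (1 - phi_1^2) = (2.439624 + (-0.256)(-0.716)) / (1 - (-0.256)^2) = 2.62292 / 0.934464 = 2.806871.
  gamma(1) = phi_1 gamma(0) + c_1 = (-0.256)(2.806871) + (-0.716) = -1.434559.
Therefore gamma(1) = -1.4346 (to 4 decimal places).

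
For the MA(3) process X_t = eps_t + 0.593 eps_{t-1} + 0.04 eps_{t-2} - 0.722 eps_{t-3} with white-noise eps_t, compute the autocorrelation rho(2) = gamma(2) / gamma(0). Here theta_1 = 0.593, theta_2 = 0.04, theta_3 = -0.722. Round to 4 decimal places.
\rho(2) = -0.2071

For an MA(q) process with theta_0 = 1, the autocovariance is
  gamma(k) = sigma^2 * sum_{i=0..q-k} theta_i * theta_{i+k},
and rho(k) = gamma(k) / gamma(0). Sigma^2 cancels.
  numerator   = (1)*(0.04) + (0.593)*(-0.722) = -0.388146.
  denominator = (1)^2 + (0.593)^2 + (0.04)^2 + (-0.722)^2 = 1.874533.
  rho(2) = -0.388146 / 1.874533 = -0.2071.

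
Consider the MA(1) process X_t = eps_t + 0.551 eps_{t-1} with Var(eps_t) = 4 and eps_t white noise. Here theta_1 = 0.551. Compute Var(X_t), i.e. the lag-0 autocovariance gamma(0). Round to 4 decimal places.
\gamma(0) = 5.2144

For an MA(q) process X_t = eps_t + sum_i theta_i eps_{t-i} with
Var(eps_t) = sigma^2, the variance is
  gamma(0) = sigma^2 * (1 + sum_i theta_i^2).
  sum_i theta_i^2 = (0.551)^2 = 0.303601.
  gamma(0) = 4 * (1 + 0.303601) = 4 * 1.303601 = 5.214404, which rounds to 5.2144.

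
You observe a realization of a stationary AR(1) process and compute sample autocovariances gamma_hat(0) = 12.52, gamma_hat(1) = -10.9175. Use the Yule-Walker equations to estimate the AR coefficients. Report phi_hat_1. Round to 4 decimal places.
\hat\phi_{1} = -0.8720

The Yule-Walker equations for an AR(p) process read, in matrix form,
  Gamma_p phi = r_p,   with   (Gamma_p)_{ij} = gamma(|i - j|),
                       (r_p)_i = gamma(i),   i,j = 1..p.
Substitute the sample gammas (Toeplitz matrix and right-hand side of size 1):
  Gamma_p = [[12.52]]
  r_p     = [-10.9175]
With p = 1 this is the single equation gamma(0) phi_1 = gamma(1):
  phi_hat_1 = gamma(1) / gamma(0) = -10.9175 / 12.52 = -0.8720.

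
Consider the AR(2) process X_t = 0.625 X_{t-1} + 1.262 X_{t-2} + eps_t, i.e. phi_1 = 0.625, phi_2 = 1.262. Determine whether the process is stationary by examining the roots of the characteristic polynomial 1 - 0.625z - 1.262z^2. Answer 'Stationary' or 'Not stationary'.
\text{Not stationary}

The AR(p) characteristic polynomial is P(z) = 1 - 0.625z - 1.262z^2.
Stationarity requires all roots to lie outside the unit circle, i.e. |z| > 1 for every root.
Set 1 + (-0.625) z + (-1.262) z^2 = 0, i.e. a z^2 + b z + c = 0 with a = -1.262, b = -0.625, c = 1.
Discriminant D = b^2 - 4ac = (-0.625)^2 - 4*(-1.262)*1 = 0.390625 - (-5.048) = 5.438625.
D >= 0, so the roots are real: z = (-b +/- sqrt(D)) / (2a) = (0.625 +/- 2.332086) / (-2.524).
  z_1 = (0.625 + 2.332086) / (-2.524) = -1.1716,   |z_1| = 1.1716.
  z_2 = (0.625 - 2.332086) / (-2.524) = 0.6763,   |z_2| = 0.6763.
Moduli of all roots: 1.1716, 0.6763.
All moduli strictly greater than 1? No.
Verdict: Not stationary.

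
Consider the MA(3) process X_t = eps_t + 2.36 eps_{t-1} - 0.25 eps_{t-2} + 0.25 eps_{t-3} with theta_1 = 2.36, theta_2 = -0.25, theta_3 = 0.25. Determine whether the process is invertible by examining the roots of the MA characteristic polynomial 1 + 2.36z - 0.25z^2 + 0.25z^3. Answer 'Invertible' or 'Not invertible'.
\text{Not invertible}

The MA(q) characteristic polynomial is P(z) = 1 + 2.36z - 0.25z^2 + 0.25z^3.
Invertibility requires all roots to lie outside the unit circle, i.e. |z| > 1 for every root.
Degree 3: look for a simple real root z0 first, then factor out (1 - z/z0) and solve the remaining quadratic.
Testing z0 = -0.4: P(-0.4) = 1 + (2.36)(-0.4) + (-0.25)(-0.4)^2 + (0.25)(-0.4)^3
  = 1 + (-0.944) + (-0.04) + (-0.016) = 0.  So z_0 = -0.4 is a root, |z_0| = 0.4.
Divide out the factor (1 + 2.5 z) = (1 - z/z0) (since 1/z0 = -2.5):
  P(z) = (1 + 2.5 z)(1 + (-0.14) z + (0.1) z^2)
  [check: z-coef -0.14 - (-2.5) = 2.36; z^2-coef 0.1 - (-2.5)(-0.14) = -0.25; z^3-coef -(-2.5)(0.1) = 0.25.]
Remaining roots from the quadratic factor 1 + (-0.14) z + (0.1) z^2:
  Set 1 + (-0.14) z + (0.1) z^2 = 0, i.e. a z^2 + b z + c = 0 with a = 0.1, b = -0.14, c = 1.
  Discriminant D = b^2 - 4ac = (-0.14)^2 - 4*(0.1)*1 = 0.0196 - (0.4) = -0.3804.
  D < 0, so the roots are the complex-conjugate pair z = (-b +/- i sqrt(-D)) / (2a) = 0.7 +/- 3.0838i.
  For a conjugate pair |z|^2 = z * conj(z) = (product of roots) = c/a = 1/(0.1) = 10, so |z| = sqrt(10) = 3.1623 for both roots.
Moduli of all roots: 0.4000, 3.1623, 3.1623.
All moduli strictly greater than 1? No.
Verdict: Not invertible.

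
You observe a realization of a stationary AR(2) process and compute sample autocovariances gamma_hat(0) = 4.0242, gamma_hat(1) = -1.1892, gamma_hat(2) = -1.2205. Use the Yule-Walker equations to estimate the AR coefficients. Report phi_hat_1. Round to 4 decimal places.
\hat\phi_{1} = -0.4220

The Yule-Walker equations for an AR(p) process read, in matrix form,
  Gamma_p phi = r_p,   with   (Gamma_p)_{ij} = gamma(|i - j|),
                       (r_p)_i = gamma(i),   i,j = 1..p.
Substitute the sample gammas (Toeplitz matrix and right-hand side of size 2):
  Gamma_p = [[4.0242, -1.1892], [-1.1892, 4.0242]]
  r_p     = [-1.1892, -1.2205]
Written out:
  4.0242 phi_1 - 1.1892 phi_2 = -1.1892
  -1.1892 phi_1 + 4.0242 phi_2 = -1.2205
Solve by Cramer's rule:
  det = gamma(0)^2 - gamma(1)^2 = (4.0242)^2 - (-1.1892)^2 = 16.19418564 - 1.41419664 = 14.779989
  phi_hat_1 = [gamma(1) gamma(0) - gamma(1) gamma(2)] / det = [(-1.1892)(4.0242) - (-1.1892)(-1.2205)] / 14.779989 = -6.23699724 / 14.779989 = -0.422
  phi_hat_2 = [gamma(0) gamma(2) - gamma(1)^2] / det = [(4.0242)(-1.2205) - (-1.1892)^2] / 14.779989 = -6.32573274 / 14.779989 = -0.428
So phi_hat = [-0.4220, -0.4280].
Therefore phi_hat_1 = -0.4220.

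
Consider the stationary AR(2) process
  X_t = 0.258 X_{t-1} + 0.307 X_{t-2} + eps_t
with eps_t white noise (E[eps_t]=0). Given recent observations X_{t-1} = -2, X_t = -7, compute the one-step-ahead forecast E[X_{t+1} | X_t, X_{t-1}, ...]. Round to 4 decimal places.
E[X_{t+1} \mid \mathcal F_t] = -2.4200

For an AR(p) model X_t = c + sum_i phi_i X_{t-i} + eps_t, the
one-step-ahead conditional mean is
  E[X_{t+1} | X_t, ...] = c + sum_i phi_i X_{t+1-i}.
Substitute known values:
  E[X_{t+1} | ...] = (0.258) * (-7) + (0.307) * (-2)
                   = -2.4200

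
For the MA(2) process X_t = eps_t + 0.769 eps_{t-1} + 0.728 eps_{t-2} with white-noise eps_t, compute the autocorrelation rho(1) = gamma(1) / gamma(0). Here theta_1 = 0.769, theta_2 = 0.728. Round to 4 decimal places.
\rho(1) = 0.6264

For an MA(q) process with theta_0 = 1, the autocovariance is
  gamma(k) = sigma^2 * sum_{i=0..q-k} theta_i * theta_{i+k},
and rho(k) = gamma(k) / gamma(0). Sigma^2 cancels.
  numerator   = (1)*(0.769) + (0.769)*(0.728) = 1.328832.
  denominator = (1)^2 + (0.769)^2 + (0.728)^2 = 2.121345.
  rho(1) = 1.328832 / 2.121345 = 0.6264.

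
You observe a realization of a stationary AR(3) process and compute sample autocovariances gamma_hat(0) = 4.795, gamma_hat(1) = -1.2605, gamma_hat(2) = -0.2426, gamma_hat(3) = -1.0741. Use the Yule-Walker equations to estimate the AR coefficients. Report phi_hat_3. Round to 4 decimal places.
\hat\phi_{3} = -0.2980

The Yule-Walker equations for an AR(p) process read, in matrix form,
  Gamma_p phi = r_p,   with   (Gamma_p)_{ij} = gamma(|i - j|),
                       (r_p)_i = gamma(i),   i,j = 1..p.
Substitute the sample gammas (Toeplitz matrix and right-hand side of size 3):
  Gamma_p = [[4.795, -1.2605, -0.2426], [-1.2605, 4.795, -1.2605], [-0.2426, -1.2605, 4.795]]
  r_p     = [-1.2605, -0.2426, -1.0741]
Written out (R1..R3):
  (R1) 4.795 phi_1 - 1.2605 phi_2 - 0.2426 phi_3 = -1.2605
  (R2) -1.2605 phi_1 + 4.795 phi_2 - 1.2605 phi_3 = -0.2426
  (R3) -0.2426 phi_1 - 1.2605 phi_2 + 4.795 phi_3 = -1.0741
Gaussian elimination:
  R2 <- R2 - (-1.2605/4.795) R1 = R2 - (-0.262878) R1:  4.463642 phi_2 - 1.324274 phi_3 = -0.573958
  R3 <- R3 - (-0.2426/4.795) R1 = R3 - (-0.050594) R1:  -1.324274 phi_2 + 4.782726 phi_3 = -1.137874
  R3 <- R3 - (-1.324274/4.463642) R2 = R3 - (-0.29668) R2:  4.38984 phi_3 = -1.308156
Back-substitution:
  phi_hat_3 = -1.308156 / 4.38984 = -0.297996
  phi_hat_2 = (-0.573958 - (-1.324274)(-0.297996)) / 4.463642 = -0.216995
  phi_hat_1 = (-1.2605 - (-1.2605)(-0.216995) - (-0.2426)(-0.297996)) / 4.795 = -0.334998
So phi_hat = [-0.3350, -0.2170, -0.2980].
Therefore phi_hat_3 = -0.2980.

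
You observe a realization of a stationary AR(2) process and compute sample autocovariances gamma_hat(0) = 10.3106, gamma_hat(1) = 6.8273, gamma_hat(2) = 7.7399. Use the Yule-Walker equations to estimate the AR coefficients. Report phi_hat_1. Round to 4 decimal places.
\hat\phi_{1} = 0.2940

The Yule-Walker equations for an AR(p) process read, in matrix form,
  Gamma_p phi = r_p,   with   (Gamma_p)_{ij} = gamma(|i - j|),
                       (r_p)_i = gamma(i),   i,j = 1..p.
Substitute the sample gammas (Toeplitz matrix and right-hand side of size 2):
  Gamma_p = [[10.3106, 6.8273], [6.8273, 10.3106]]
  r_p     = [6.8273, 7.7399]
Written out:
  10.3106 phi_1 + 6.8273 phi_2 = 6.8273
  6.8273 phi_1 + 10.3106 phi_2 = 7.7399
Solve by Cramer's rule:
  det = gamma(0)^2 - gamma(1)^2 = (10.3106)^2 - (6.8273)^2 = 106.30847236 - 46.61202529 = 59.69644707
  phi_hat_1 = [gamma(1) gamma(0) - gamma(1) gamma(2)] / det = [(6.8273)(10.3106) - (6.8273)(7.7399)] / 59.69644707 = 17.55094011 / 59.69644707 = 0.294
  phi_hat_2 = [gamma(0) gamma(2) - gamma(1)^2] / det = [(10.3106)(7.7399) - (6.8273)^2] / 59.69644707 = 33.19098765 / 59.69644707 = 0.556
So phi_hat = [0.2940, 0.5560].
Therefore phi_hat_1 = 0.2940.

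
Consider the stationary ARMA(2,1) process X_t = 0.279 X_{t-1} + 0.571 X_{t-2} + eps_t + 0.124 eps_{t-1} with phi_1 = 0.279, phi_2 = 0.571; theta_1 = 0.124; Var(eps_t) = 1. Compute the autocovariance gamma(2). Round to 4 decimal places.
\gamma(2) = 2.3572

Multiply the model equation by X_{t-k} and take expectations. With theta_0 = psi_0 = 1 and psi_j the MA(infinity) weights, this gives
  gamma(k) - sum_i phi_i gamma(k-i) = c_k,
  c_k = sigma^2 * sum_{j=k..q} theta_j psi_{j-k}   (c_k = 0 for k > q),
using gamma(-m) = gamma(m).
psi-weights needed (psi_j = theta_j + sum_i phi_i psi_{j-i}):
  psi_1 = theta_1 + phi_1 = 0.124 + (0.279) = 0.403
Right-hand sides:
  c_0 = sigma^2 (1 + theta_1 psi_1) = 1 * (1 + (0.124)(0.403)) = 1 * 1.049972 = 1.049972
  c_1 = sigma^2 theta_1 = 1 * (0.124) = 0.124
  c_2 = 0
Equations for k = 0, 1, 2 (AR order 2, c_2 = 0):
  (E0) gamma(0) = phi_1 gamma(1) + phi_2 gamma(2) + c_0
  (E1) gamma(1) = phi_1 gamma(0) + phi_2 gamma(1) + c_1
  (E2) gamma(2) = phi_1 gamma(1) + phi_2 gamma(0)
From (E1): gamma(1) = A gamma(0) + B with
  A = phi_1 / (1 - phi_2) = 0.279 / 0.429 = 0.65035,   B = c_1 / (1 - phi_2) = 0.124 / 0.429 = 0.289044.
Insert (E2) into (E0): gamma(0) (1 - phi_2^2) = phi_1 (1 + phi_2) gamma(1) + c_0.
  phi_1 (1 + phi_2) = (0.279)(1.571) = 0.438309,   1 - phi_2^2 = 0.673959.
Replace gamma(1) by A gamma(0) + B and collect gamma(0):
  gamma(0) [0.673959 - (0.438309)(0.65035)] = (0.438309)(0.289044) + 1.049972
  gamma(0) * 0.388905 = 1.176663
  gamma(0) = 1.176663 / 0.388905 = 3.02558.
  gamma(1) = A gamma(0) + B = (0.65035)(3.02558) + (0.289044) = 2.256729.
  gamma(2) = phi_1 gamma(1) + phi_2 gamma(0) = (0.279)(2.256729) + (0.571)(3.02558) = 2.357233.
Therefore gamma(2) = 2.3572 (to 4 decimal places).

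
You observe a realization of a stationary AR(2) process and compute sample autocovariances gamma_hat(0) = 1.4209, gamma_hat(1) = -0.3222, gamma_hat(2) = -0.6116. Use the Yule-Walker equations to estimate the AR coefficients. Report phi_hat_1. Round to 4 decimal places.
\hat\phi_{1} = -0.3419

The Yule-Walker equations for an AR(p) process read, in matrix form,
  Gamma_p phi = r_p,   with   (Gamma_p)_{ij} = gamma(|i - j|),
                       (r_p)_i = gamma(i),   i,j = 1..p.
Substitute the sample gammas (Toeplitz matrix and right-hand side of size 2):
  Gamma_p = [[1.4209, -0.3222], [-0.3222, 1.4209]]
  r_p     = [-0.3222, -0.6116]
Written out:
  1.4209 phi_1 - 0.3222 phi_2 = -0.3222
  -0.3222 phi_1 + 1.4209 phi_2 = -0.6116
Solve by Cramer's rule:
  det = gamma(0)^2 - gamma(1)^2 = (1.4209)^2 - (-0.3222)^2 = 2.01895681 - 0.10381284 = 1.91514397
  phi_hat_1 = [gamma(1) gamma(0) - gamma(1) gamma(2)] / det = [(-0.3222)(1.4209) - (-0.3222)(-0.6116)] / 1.91514397 = -0.6548715 / 1.91514397 = -0.3419
  phi_hat_2 = [gamma(0) gamma(2) - gamma(1)^2] / det = [(1.4209)(-0.6116) - (-0.3222)^2] / 1.91514397 = -0.97283528 / 1.91514397 = -0.508
So phi_hat = [-0.3419, -0.5080].
Therefore phi_hat_1 = -0.3419.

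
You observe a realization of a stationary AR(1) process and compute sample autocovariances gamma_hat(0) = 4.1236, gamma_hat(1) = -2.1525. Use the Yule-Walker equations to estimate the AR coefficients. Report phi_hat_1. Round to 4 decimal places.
\hat\phi_{1} = -0.5220

The Yule-Walker equations for an AR(p) process read, in matrix form,
  Gamma_p phi = r_p,   with   (Gamma_p)_{ij} = gamma(|i - j|),
                       (r_p)_i = gamma(i),   i,j = 1..p.
Substitute the sample gammas (Toeplitz matrix and right-hand side of size 1):
  Gamma_p = [[4.1236]]
  r_p     = [-2.1525]
With p = 1 this is the single equation gamma(0) phi_1 = gamma(1):
  phi_hat_1 = gamma(1) / gamma(0) = -2.1525 / 4.1236 = -0.5220.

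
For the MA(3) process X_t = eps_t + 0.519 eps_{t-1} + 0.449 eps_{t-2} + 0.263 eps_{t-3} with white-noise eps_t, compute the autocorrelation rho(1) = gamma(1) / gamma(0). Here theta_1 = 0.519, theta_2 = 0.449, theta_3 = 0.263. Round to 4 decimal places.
\rho(1) = 0.5650

For an MA(q) process with theta_0 = 1, the autocovariance is
  gamma(k) = sigma^2 * sum_{i=0..q-k} theta_i * theta_{i+k},
and rho(k) = gamma(k) / gamma(0). Sigma^2 cancels.
  numerator   = (1)*(0.519) + (0.519)*(0.449) + (0.449)*(0.263) = 0.870118.
  denominator = (1)^2 + (0.519)^2 + (0.449)^2 + (0.263)^2 = 1.540131.
  rho(1) = 0.870118 / 1.540131 = 0.5650.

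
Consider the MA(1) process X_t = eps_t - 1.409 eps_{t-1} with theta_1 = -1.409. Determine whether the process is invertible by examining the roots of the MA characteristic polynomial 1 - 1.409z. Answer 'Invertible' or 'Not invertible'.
\text{Not invertible}

The MA(q) characteristic polynomial is P(z) = 1 - 1.409z.
Invertibility requires all roots to lie outside the unit circle, i.e. |z| > 1 for every root.
This is linear in z: 1 + (-1.409) z = 0  =>  z = -1/(-1.409) = 0.709723,  |z| = 0.709723.
Moduli of all roots: 0.7097.
All moduli strictly greater than 1? No.
Verdict: Not invertible.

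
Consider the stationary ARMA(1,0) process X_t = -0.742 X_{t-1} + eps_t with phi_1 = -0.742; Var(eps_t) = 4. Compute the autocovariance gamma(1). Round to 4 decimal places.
\gamma(1) = -6.6038

Multiply the model equation by X_{t-k} and take expectations. With theta_0 = psi_0 = 1 and psi_j the MA(infinity) weights, this gives
  gamma(k) - sum_i phi_i gamma(k-i) = c_k,
  c_k = sigma^2 * sum_{j=k..q} theta_j psi_{j-k}   (c_k = 0 for k > q),
using gamma(-m) = gamma(m).
Pure AR (q = 0): c_0 = sigma^2 = 4, c_k = 0 for k >= 1.
Equations for k = 0 and k = 1 (AR order 1):
  gamma(0) = phi_1 gamma(1) + c_0
  gamma(1) = phi_1 gamma(0) + c_1
Substituting the second into the first: gamma(0) (1 - phi_1^2) = c_0 + phi_1 c_1, so
  gamma(0) = c_0 / (1 - phi_1^2) = 4 / (1 - (-0.742)^2) = 4 / 0.449436 = 8.900044.
  gamma(1) = phi_1 gamma(0) = (-0.742)(8.900044) = -6.603832.
Therefore gamma(1) = -6.6038 (to 4 decimal places).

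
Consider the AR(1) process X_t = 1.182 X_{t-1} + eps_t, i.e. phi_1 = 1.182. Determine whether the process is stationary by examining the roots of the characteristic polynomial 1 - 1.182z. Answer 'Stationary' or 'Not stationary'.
\text{Not stationary}

The AR(p) characteristic polynomial is P(z) = 1 - 1.182z.
Stationarity requires all roots to lie outside the unit circle, i.e. |z| > 1 for every root.
This is linear in z: 1 + (-1.182) z = 0  =>  z = -1/(-1.182) = 0.846024,  |z| = 0.846024.
Moduli of all roots: 0.8460.
All moduli strictly greater than 1? No.
Verdict: Not stationary.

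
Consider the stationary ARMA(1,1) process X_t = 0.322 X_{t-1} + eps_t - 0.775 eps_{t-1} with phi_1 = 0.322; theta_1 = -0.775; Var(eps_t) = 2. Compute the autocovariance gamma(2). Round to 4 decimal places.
\gamma(2) = -0.2443

Multiply the model equation by X_{t-k} and take expectations. With theta_0 = psi_0 = 1 and psi_j the MA(infinity) weights, this gives
  gamma(k) - sum_i phi_i gamma(k-i) = c_k,
  c_k = sigma^2 * sum_{j=k..q} theta_j psi_{j-k}   (c_k = 0 for k > q),
using gamma(-m) = gamma(m).
psi-weights needed (psi_j = theta_j + sum_i phi_i psi_{j-i}):
  psi_1 = theta_1 + phi_1 = -0.775 + (0.322) = -0.453
Right-hand sides:
  c_0 = sigma^2 (1 + theta_1 psi_1) = 2 * (1 + (-0.775)(-0.453)) = 2 * 1.351075 = 2.70215
  c_1 = sigma^2 theta_1 = 2 * (-0.775) = -1.55
  c_2 = 0
Equations for k = 0 and k = 1 (AR order 1):
  gamma(0) = phi_1 gamma(1) + c_0
  gamma(1) = phi_1 gamma(0) + c_1
Substituting the second into the first: gamma(0) (1 - phi_1^2) = c_0 + phi_1 c_1, so
  gamma(0) = (c_0 + phi_1 c_1) / (1 - phi_1^2) = (2.70215 + (0.322)(-1.55)) / (1 - (0.322)^2) = 2.20305 / 0.896316 = 2.457894.
  gamma(1) = phi_1 gamma(0) + c_1 = (0.322)(2.457894) + (-1.55) = -0.758558.
For k = 2 (> q): gamma(2) = phi_1 gamma(1) = (0.322)(-0.758558) = -0.244256.
Therefore gamma(2) = -0.2443 (to 4 decimal places).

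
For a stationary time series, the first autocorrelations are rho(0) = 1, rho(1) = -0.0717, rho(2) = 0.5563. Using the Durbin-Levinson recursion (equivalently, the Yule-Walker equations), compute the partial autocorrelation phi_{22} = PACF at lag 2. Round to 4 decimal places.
\phi_{22} = 0.5540

The PACF at lag k is phi_{kk}, the last component of the solution
to the Yule-Walker system G_k phi = r_k where
  (G_k)_{ij} = rho(|i - j|), (r_k)_i = rho(i), i,j = 1..k.
Equivalently, Durbin-Levinson gives phi_{kk} iteratively:
  phi_{11} = rho(1)
  phi_{kk} = [rho(k) - sum_{j=1..k-1} phi_{k-1,j} rho(k-j)]
            / [1 - sum_{j=1..k-1} phi_{k-1,j} rho(j)],
  phi_{k,j} = phi_{k-1,j} - phi_{kk} phi_{k-1,k-j},  j = 1..k-1.
Step k = 1:
  phi_11 = rho(1) = -0.0717.
Step k = 2:
  phi_22 = [rho(2) - phi_11 rho(1)] / [1 - phi_11 rho(1)] = [0.5563 - (-0.0717)(-0.0717)] / [1 - (-0.0717)(-0.0717)]
         = 0.55115911 / 0.99485911 = 0.554.
Therefore phi_{22} = 0.5540.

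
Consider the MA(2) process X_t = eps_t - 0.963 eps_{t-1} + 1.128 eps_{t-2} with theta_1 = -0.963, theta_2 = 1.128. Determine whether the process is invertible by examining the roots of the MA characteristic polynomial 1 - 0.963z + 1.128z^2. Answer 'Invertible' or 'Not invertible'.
\text{Not invertible}

The MA(q) characteristic polynomial is P(z) = 1 - 0.963z + 1.128z^2.
Invertibility requires all roots to lie outside the unit circle, i.e. |z| > 1 for every root.
Set 1 + (-0.963) z + (1.128) z^2 = 0, i.e. a z^2 + b z + c = 0 with a = 1.128, b = -0.963, c = 1.
Discriminant D = b^2 - 4ac = (-0.963)^2 - 4*(1.128)*1 = 0.927369 - (4.512) = -3.584631.
D < 0, so the roots are the complex-conjugate pair z = (-b +/- i sqrt(-D)) / (2a) = 0.4269 +/- 0.8392i.
For a conjugate pair |z|^2 = z * conj(z) = (product of roots) = c/a = 1/(1.128) = 0.886525, so |z| = sqrt(0.886525) = 0.9416 for both roots.
Moduli of all roots: 0.9416, 0.9416.
All moduli strictly greater than 1? No.
Verdict: Not invertible.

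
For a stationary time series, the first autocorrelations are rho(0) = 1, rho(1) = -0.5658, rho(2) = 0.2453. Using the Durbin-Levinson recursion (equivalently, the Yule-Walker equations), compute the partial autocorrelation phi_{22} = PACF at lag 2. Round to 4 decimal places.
\phi_{22} = -0.1101

The PACF at lag k is phi_{kk}, the last component of the solution
to the Yule-Walker system G_k phi = r_k where
  (G_k)_{ij} = rho(|i - j|), (r_k)_i = rho(i), i,j = 1..k.
Equivalently, Durbin-Levinson gives phi_{kk} iteratively:
  phi_{11} = rho(1)
  phi_{kk} = [rho(k) - sum_{j=1..k-1} phi_{k-1,j} rho(k-j)]
            / [1 - sum_{j=1..k-1} phi_{k-1,j} rho(j)],
  phi_{k,j} = phi_{k-1,j} - phi_{kk} phi_{k-1,k-j},  j = 1..k-1.
Step k = 1:
  phi_11 = rho(1) = -0.5658.
Step k = 2:
  phi_22 = [rho(2) - phi_11 rho(1)] / [1 - phi_11 rho(1)] = [0.2453 - (-0.5658)(-0.5658)] / [1 - (-0.5658)(-0.5658)]
         = -0.07482964 / 0.67987036 = -0.1101.
Therefore phi_{22} = -0.1101.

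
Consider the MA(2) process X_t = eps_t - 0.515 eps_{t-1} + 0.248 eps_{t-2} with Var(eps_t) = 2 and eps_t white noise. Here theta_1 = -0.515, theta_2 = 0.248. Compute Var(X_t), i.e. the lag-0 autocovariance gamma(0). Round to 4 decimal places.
\gamma(0) = 2.6535

For an MA(q) process X_t = eps_t + sum_i theta_i eps_{t-i} with
Var(eps_t) = sigma^2, the variance is
  gamma(0) = sigma^2 * (1 + sum_i theta_i^2).
  sum_i theta_i^2 = (-0.515)^2 + (0.248)^2 = 0.265225 + 0.061504 = 0.326729.
  gamma(0) = 2 * (1 + 0.326729) = 2 * 1.326729 = 2.653458, which rounds to 2.6535.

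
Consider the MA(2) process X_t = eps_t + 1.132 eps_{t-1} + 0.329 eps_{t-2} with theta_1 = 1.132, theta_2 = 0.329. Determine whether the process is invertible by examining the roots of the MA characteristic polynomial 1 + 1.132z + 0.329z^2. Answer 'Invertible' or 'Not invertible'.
\text{Invertible}

The MA(q) characteristic polynomial is P(z) = 1 + 1.132z + 0.329z^2.
Invertibility requires all roots to lie outside the unit circle, i.e. |z| > 1 for every root.
Set 1 + (1.132) z + (0.329) z^2 = 0, i.e. a z^2 + b z + c = 0 with a = 0.329, b = 1.132, c = 1.
Discriminant D = b^2 - 4ac = (1.132)^2 - 4*(0.329)*1 = 1.281424 - (1.316) = -0.034576.
D < 0, so the roots are the complex-conjugate pair z = (-b +/- i sqrt(-D)) / (2a) = -1.7204 +/- 0.2826i.
For a conjugate pair |z|^2 = z * conj(z) = (product of roots) = c/a = 1/(0.329) = 3.039514, so |z| = sqrt(3.039514) = 1.7434 for both roots.
Moduli of all roots: 1.7434, 1.7434.
All moduli strictly greater than 1? Yes.
Verdict: Invertible.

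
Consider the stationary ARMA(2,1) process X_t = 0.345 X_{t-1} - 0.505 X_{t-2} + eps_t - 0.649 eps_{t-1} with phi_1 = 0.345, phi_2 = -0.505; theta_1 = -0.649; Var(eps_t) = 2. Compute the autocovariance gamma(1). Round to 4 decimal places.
\gamma(1) = -0.1326

Multiply the model equation by X_{t-k} and take expectations. With theta_0 = psi_0 = 1 and psi_j the MA(infinity) weights, this gives
  gamma(k) - sum_i phi_i gamma(k-i) = c_k,
  c_k = sigma^2 * sum_{j=k..q} theta_j psi_{j-k}   (c_k = 0 for k > q),
using gamma(-m) = gamma(m).
psi-weights needed (psi_j = theta_j + sum_i phi_i psi_{j-i}):
  psi_1 = theta_1 + phi_1 = -0.649 + (0.345) = -0.304
Right-hand sides:
  c_0 = sigma^2 (1 + theta_1 psi_1) = 2 * (1 + (-0.649)(-0.304)) = 2 * 1.197296 = 2.394592
  c_1 = sigma^2 theta_1 = 2 * (-0.649) = -1.298
  c_2 = 0
Equations for k = 0, 1, 2 (AR order 2, c_2 = 0):
  (E0) gamma(0) = phi_1 gamma(1) + phi_2 gamma(2) + c_0
  (E1) gamma(1) = phi_1 gamma(0) + phi_2 gamma(1) + c_1
  (E2) gamma(2) = phi_1 gamma(1) + phi_2 gamma(0)
From (E1): gamma(1) = A gamma(0) + B with
  A = phi_1 / (1 - phi_2) = 0.345 / 1.505 = 0.229236,   B = c_1 / (1 - phi_2) = -1.298 / 1.505 = -0.862458.
Insert (E2) into (E0): gamma(0) (1 - phi_2^2) = phi_1 (1 + phi_2) gamma(1) + c_0.
  phi_1 (1 + phi_2) = (0.345)(0.495) = 0.170775,   1 - phi_2^2 = 0.744975.
Replace gamma(1) by A gamma(0) + B and collect gamma(0):
  gamma(0) [0.744975 - (0.170775)(0.229236)] = (0.170775)(-0.862458) + 2.394592
  gamma(0) * 0.705827 = 2.247306
  gamma(0) = 2.247306 / 0.705827 = 3.183932.
  gamma(1) = A gamma(0) + B = (0.229236)(3.183932) + (-0.862458) = -0.132587.
Therefore gamma(1) = -0.1326 (to 4 decimal places).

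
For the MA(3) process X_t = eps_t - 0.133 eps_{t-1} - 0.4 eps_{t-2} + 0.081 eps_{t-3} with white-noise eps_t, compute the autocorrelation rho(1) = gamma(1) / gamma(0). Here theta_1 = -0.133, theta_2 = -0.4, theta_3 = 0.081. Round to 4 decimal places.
\rho(1) = -0.0947

For an MA(q) process with theta_0 = 1, the autocovariance is
  gamma(k) = sigma^2 * sum_{i=0..q-k} theta_i * theta_{i+k},
and rho(k) = gamma(k) / gamma(0). Sigma^2 cancels.
  numerator   = (1)*(-0.133) + (-0.133)*(-0.4) + (-0.4)*(0.081) = -0.1122.
  denominator = (1)^2 + (-0.133)^2 + (-0.4)^2 + (0.081)^2 = 1.18425.
  rho(1) = -0.1122 / 1.18425 = -0.0947.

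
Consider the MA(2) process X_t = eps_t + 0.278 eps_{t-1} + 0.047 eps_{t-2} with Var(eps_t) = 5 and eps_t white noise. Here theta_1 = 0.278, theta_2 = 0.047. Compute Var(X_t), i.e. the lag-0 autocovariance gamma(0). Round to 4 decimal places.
\gamma(0) = 5.3975

For an MA(q) process X_t = eps_t + sum_i theta_i eps_{t-i} with
Var(eps_t) = sigma^2, the variance is
  gamma(0) = sigma^2 * (1 + sum_i theta_i^2).
  sum_i theta_i^2 = (0.278)^2 + (0.047)^2 = 0.077284 + 0.002209 = 0.079493.
  gamma(0) = 5 * (1 + 0.079493) = 5 * 1.079493 = 5.397465, which rounds to 5.3975.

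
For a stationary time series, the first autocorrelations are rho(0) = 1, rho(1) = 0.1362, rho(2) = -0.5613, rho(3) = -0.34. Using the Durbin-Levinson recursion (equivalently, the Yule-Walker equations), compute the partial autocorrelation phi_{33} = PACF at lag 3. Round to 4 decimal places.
\phi_{33} = -0.2159

The PACF at lag k is phi_{kk}, the last component of the solution
to the Yule-Walker system G_k phi = r_k where
  (G_k)_{ij} = rho(|i - j|), (r_k)_i = rho(i), i,j = 1..k.
Equivalently, Durbin-Levinson gives phi_{kk} iteratively:
  phi_{11} = rho(1)
  phi_{kk} = [rho(k) - sum_{j=1..k-1} phi_{k-1,j} rho(k-j)]
            / [1 - sum_{j=1..k-1} phi_{k-1,j} rho(j)],
  phi_{k,j} = phi_{k-1,j} - phi_{kk} phi_{k-1,k-j},  j = 1..k-1.
Step k = 1:
  phi_11 = rho(1) = 0.1362.
Step k = 2:
  phi_22 = [rho(2) - phi_11 rho(1)] / [1 - phi_11 rho(1)] = [-0.5613 - (0.1362)(0.1362)] / [1 - (0.1362)(0.1362)]
         = -0.57985044 / 0.98144956 = -0.59081.
  Update: phi_21 = phi_11 - phi_22 phi_11 = 0.1362 - (-0.59081)(0.1362) = 0.216668.
Step k = 3:
  phi_33 = [rho(3) - phi_21 rho(2) - phi_22 rho(1)] / [1 - phi_21 rho(1) - phi_22 rho(2)]
    numerator   = -0.34 - (0.216668)(-0.5613) - (-0.59081)(0.1362) = -0.1379157
    denominator = 1 - (0.216668)(0.1362) - (-0.59081)(-0.5613) = 0.63886799
  phi_33 = -0.1379157 / 0.63886799 = -0.2159.
Therefore phi_{33} = -0.2159.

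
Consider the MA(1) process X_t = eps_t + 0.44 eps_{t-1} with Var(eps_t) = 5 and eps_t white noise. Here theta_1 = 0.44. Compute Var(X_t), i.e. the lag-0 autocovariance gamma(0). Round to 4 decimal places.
\gamma(0) = 5.9680

For an MA(q) process X_t = eps_t + sum_i theta_i eps_{t-i} with
Var(eps_t) = sigma^2, the variance is
  gamma(0) = sigma^2 * (1 + sum_i theta_i^2).
  sum_i theta_i^2 = (0.44)^2 = 0.1936.
  gamma(0) = 5 * (1 + 0.1936) = 5 * 1.1936 = 5.968, which rounds to 5.9680.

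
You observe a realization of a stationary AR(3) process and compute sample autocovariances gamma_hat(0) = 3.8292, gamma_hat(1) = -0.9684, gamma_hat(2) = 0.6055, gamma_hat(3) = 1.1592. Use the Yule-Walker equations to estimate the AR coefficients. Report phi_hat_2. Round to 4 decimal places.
\hat\phi_{2} = 0.1900

The Yule-Walker equations for an AR(p) process read, in matrix form,
  Gamma_p phi = r_p,   with   (Gamma_p)_{ij} = gamma(|i - j|),
                       (r_p)_i = gamma(i),   i,j = 1..p.
Substitute the sample gammas (Toeplitz matrix and right-hand side of size 3):
  Gamma_p = [[3.8292, -0.9684, 0.6055], [-0.9684, 3.8292, -0.9684], [0.6055, -0.9684, 3.8292]]
  r_p     = [-0.9684, 0.6055, 1.1592]
Written out (R1..R3):
  (R1) 3.8292 phi_1 - 0.9684 phi_2 + 0.6055 phi_3 = -0.9684
  (R2) -0.9684 phi_1 + 3.8292 phi_2 - 0.9684 phi_3 = 0.6055
  (R3) 0.6055 phi_1 - 0.9684 phi_2 + 3.8292 phi_3 = 1.1592
Gaussian elimination:
  R2 <- R2 - (-0.9684/3.8292) R1 = R2 - (-0.252899) R1:  3.584293 phi_2 - 0.81527 phi_3 = 0.360593
  R3 <- R3 - (0.6055/3.8292) R1 = R3 - (0.158127) R1:  -0.81527 phi_2 + 3.733454 phi_3 = 1.31233
  R3 <- R3 - (-0.81527/3.584293) R2 = R3 - (-0.227456) R2:  3.548016 phi_3 = 1.394349
Back-substitution:
  phi_hat_3 = 1.394349 / 3.548016 = 0.392994
  phi_hat_2 = (0.360593 - (-0.81527)(0.392994)) / 3.584293 = 0.189993
  phi_hat_1 = (-0.9684 - (-0.9684)(0.189993) - (0.6055)(0.392994)) / 3.8292 = -0.266993
So phi_hat = [-0.2670, 0.1900, 0.3930].
Therefore phi_hat_2 = 0.1900.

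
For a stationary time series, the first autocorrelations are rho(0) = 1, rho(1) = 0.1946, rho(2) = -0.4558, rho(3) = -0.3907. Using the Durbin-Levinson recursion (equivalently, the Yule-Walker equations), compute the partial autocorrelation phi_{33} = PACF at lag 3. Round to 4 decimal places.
\phi_{33} = -0.2210

The PACF at lag k is phi_{kk}, the last component of the solution
to the Yule-Walker system G_k phi = r_k where
  (G_k)_{ij} = rho(|i - j|), (r_k)_i = rho(i), i,j = 1..k.
Equivalently, Durbin-Levinson gives phi_{kk} iteratively:
  phi_{11} = rho(1)
  phi_{kk} = [rho(k) - sum_{j=1..k-1} phi_{k-1,j} rho(k-j)]
            / [1 - sum_{j=1..k-1} phi_{k-1,j} rho(j)],
  phi_{k,j} = phi_{k-1,j} - phi_{kk} phi_{k-1,k-j},  j = 1..k-1.
Step k = 1:
  phi_11 = rho(1) = 0.1946.
Step k = 2:
  phi_22 = [rho(2) - phi_11 rho(1)] / [1 - phi_11 rho(1)] = [-0.4558 - (0.1946)(0.1946)] / [1 - (0.1946)(0.1946)]
         = -0.49366916 / 0.96213084 = -0.5131.
  Update: phi_21 = phi_11 - phi_22 phi_11 = 0.1946 - (-0.5131)(0.1946) = 0.294449.
Step k = 3:
  phi_33 = [rho(3) - phi_21 rho(2) - phi_22 rho(1)] / [1 - phi_21 rho(1) - phi_22 rho(2)]
    numerator   = -0.3907 - (0.294449)(-0.4558) - (-0.5131)(0.1946) = -0.15664082
    denominator = 1 - (0.294449)(0.1946) - (-0.5131)(-0.4558) = 0.70882928
  phi_33 = -0.15664082 / 0.70882928 = -0.221.
Therefore phi_{33} = -0.2210.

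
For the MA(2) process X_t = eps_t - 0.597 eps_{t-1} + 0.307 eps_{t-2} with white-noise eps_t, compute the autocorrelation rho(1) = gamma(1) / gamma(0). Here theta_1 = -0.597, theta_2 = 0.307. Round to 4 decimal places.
\rho(1) = -0.5379

For an MA(q) process with theta_0 = 1, the autocovariance is
  gamma(k) = sigma^2 * sum_{i=0..q-k} theta_i * theta_{i+k},
and rho(k) = gamma(k) / gamma(0). Sigma^2 cancels.
  numerator   = (1)*(-0.597) + (-0.597)*(0.307) = -0.780279.
  denominator = (1)^2 + (-0.597)^2 + (0.307)^2 = 1.450658.
  rho(1) = -0.780279 / 1.450658 = -0.5379.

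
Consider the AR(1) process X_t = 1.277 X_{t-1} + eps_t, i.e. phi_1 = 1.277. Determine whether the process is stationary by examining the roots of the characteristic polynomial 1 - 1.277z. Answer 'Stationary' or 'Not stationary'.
\text{Not stationary}

The AR(p) characteristic polynomial is P(z) = 1 - 1.277z.
Stationarity requires all roots to lie outside the unit circle, i.e. |z| > 1 for every root.
This is linear in z: 1 + (-1.277) z = 0  =>  z = -1/(-1.277) = 0.783085,  |z| = 0.783085.
Moduli of all roots: 0.7831.
All moduli strictly greater than 1? No.
Verdict: Not stationary.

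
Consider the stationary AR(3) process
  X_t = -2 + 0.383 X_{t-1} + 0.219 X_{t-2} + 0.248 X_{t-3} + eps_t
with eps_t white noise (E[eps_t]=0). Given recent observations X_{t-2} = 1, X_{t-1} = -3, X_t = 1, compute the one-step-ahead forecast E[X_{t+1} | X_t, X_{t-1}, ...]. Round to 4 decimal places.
E[X_{t+1} \mid \mathcal F_t] = -2.0260

For an AR(p) model X_t = c + sum_i phi_i X_{t-i} + eps_t, the
one-step-ahead conditional mean is
  E[X_{t+1} | X_t, ...] = c + sum_i phi_i X_{t+1-i}.
Substitute known values:
  E[X_{t+1} | ...] = -2 + (0.383) * (1) + (0.219) * (-3) + (0.248) * (1)
                   = -2.0260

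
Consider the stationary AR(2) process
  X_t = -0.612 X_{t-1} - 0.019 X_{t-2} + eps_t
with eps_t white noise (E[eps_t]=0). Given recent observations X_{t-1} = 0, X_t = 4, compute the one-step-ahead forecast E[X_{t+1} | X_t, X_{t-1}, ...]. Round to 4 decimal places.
E[X_{t+1} \mid \mathcal F_t] = -2.4480

For an AR(p) model X_t = c + sum_i phi_i X_{t-i} + eps_t, the
one-step-ahead conditional mean is
  E[X_{t+1} | X_t, ...] = c + sum_i phi_i X_{t+1-i}.
Substitute known values:
  E[X_{t+1} | ...] = (-0.612) * (4) + (-0.019) * (0)
                   = -2.4480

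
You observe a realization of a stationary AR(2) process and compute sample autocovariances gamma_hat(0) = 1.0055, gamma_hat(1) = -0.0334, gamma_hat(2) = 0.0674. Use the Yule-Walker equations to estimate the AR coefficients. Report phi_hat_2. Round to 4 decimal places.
\hat\phi_{2} = 0.0660

The Yule-Walker equations for an AR(p) process read, in matrix form,
  Gamma_p phi = r_p,   with   (Gamma_p)_{ij} = gamma(|i - j|),
                       (r_p)_i = gamma(i),   i,j = 1..p.
Substitute the sample gammas (Toeplitz matrix and right-hand side of size 2):
  Gamma_p = [[1.0055, -0.0334], [-0.0334, 1.0055]]
  r_p     = [-0.0334, 0.0674]
Written out:
  1.0055 phi_1 - 0.0334 phi_2 = -0.0334
  -0.0334 phi_1 + 1.0055 phi_2 = 0.0674
Solve by Cramer's rule:
  det = gamma(0)^2 - gamma(1)^2 = (1.0055)^2 - (-0.0334)^2 = 1.01103025 - 0.00111556 = 1.00991469
  phi_hat_1 = [gamma(1) gamma(0) - gamma(1) gamma(2)] / det = [(-0.0334)(1.0055) - (-0.0334)(0.0674)] / 1.00991469 = -0.03133254 / 1.00991469 = -0.031
  phi_hat_2 = [gamma(0) gamma(2) - gamma(1)^2] / det = [(1.0055)(0.0674) - (-0.0334)^2] / 1.00991469 = 0.06665514 / 1.00991469 = 0.066
So phi_hat = [-0.0310, 0.0660].
Therefore phi_hat_2 = 0.0660.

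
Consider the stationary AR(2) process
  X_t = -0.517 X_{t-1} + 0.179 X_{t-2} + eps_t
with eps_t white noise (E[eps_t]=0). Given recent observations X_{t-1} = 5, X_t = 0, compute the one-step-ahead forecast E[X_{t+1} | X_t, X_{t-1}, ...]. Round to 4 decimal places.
E[X_{t+1} \mid \mathcal F_t] = 0.8950

For an AR(p) model X_t = c + sum_i phi_i X_{t-i} + eps_t, the
one-step-ahead conditional mean is
  E[X_{t+1} | X_t, ...] = c + sum_i phi_i X_{t+1-i}.
Substitute known values:
  E[X_{t+1} | ...] = (-0.517) * (0) + (0.179) * (5)
                   = 0.8950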